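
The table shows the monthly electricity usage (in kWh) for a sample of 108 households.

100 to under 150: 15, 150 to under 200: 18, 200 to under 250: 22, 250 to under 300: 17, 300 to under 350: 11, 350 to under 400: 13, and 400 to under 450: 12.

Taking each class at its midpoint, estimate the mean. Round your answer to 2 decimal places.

Midpoints: 125, 175, 225, 275, 325, 375, 425
Σfm = 15×125 + 18×175 + 22×225 + 17×275 + 11×325 + 13×375 + 12×425 = 28200
n = Σf = 108
Mean = 28200 / 108 = 261.1111

261.11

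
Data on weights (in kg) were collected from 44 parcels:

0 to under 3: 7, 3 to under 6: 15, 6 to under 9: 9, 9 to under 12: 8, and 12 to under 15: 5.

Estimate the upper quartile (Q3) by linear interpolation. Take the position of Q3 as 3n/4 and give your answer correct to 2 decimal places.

9.75

Cumulative frequencies: 7, 22, 31, 39, 44
n = 44; position = 3n/4 = 33.
This falls in the class 9 to under 12: L = 9, F = 31, f = 8, h = 3.
Upper quartile ≈ 9 + ((33 − 31) / 8) × 3 = 9.7500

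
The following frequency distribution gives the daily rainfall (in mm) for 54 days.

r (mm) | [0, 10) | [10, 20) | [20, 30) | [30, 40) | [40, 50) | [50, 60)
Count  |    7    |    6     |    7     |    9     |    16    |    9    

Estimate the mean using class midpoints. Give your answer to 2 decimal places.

Midpoints: 5, 15, 25, 35, 45, 55
Σfm = 7×5 + 6×15 + 7×25 + 9×35 + 16×45 + 9×55 = 1830
n = Σf = 54
Mean = 1830 / 54 = 33.8889

33.89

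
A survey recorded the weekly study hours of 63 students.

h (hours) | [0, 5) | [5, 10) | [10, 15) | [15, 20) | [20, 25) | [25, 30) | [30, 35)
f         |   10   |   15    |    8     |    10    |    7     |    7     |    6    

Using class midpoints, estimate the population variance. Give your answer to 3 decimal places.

92.719

Midpoints: 2.5, 7.5, 12.5, 17.5, 22.5, 27.5, 32.5
n = 63, Σfm = 957.5, mean = 15.1984
Σfm² = 20393.75
Σf(m − x̄)² = Σfm² − (Σfm)²/n = 20393.75 − 957.5²/63 = 5841.2698
Population variance = 5841.2698 / 63 = 92.7186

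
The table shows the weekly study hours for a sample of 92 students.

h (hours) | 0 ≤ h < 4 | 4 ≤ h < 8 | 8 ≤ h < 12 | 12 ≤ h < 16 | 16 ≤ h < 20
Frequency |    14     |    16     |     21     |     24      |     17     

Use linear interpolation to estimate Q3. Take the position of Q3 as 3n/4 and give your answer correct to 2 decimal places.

15.00

Cumulative frequencies: 14, 30, 51, 75, 92
n = 92; position = 3n/4 = 69.
This falls in the class 12 ≤ h < 16: L = 12, F = 51, f = 24, h = 4.
Upper quartile ≈ 12 + ((69 − 51) / 24) × 4 = 15.0000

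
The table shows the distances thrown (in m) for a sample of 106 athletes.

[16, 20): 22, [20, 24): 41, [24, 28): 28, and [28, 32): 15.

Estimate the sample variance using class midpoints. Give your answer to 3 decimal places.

Midpoints: 18, 22, 26, 30
n = 106, Σfm = 2476, mean = 23.3585
Σfm² = 59400
Σf(m − x̄)² = Σfm² − (Σfm)²/n = 59400 − 2476²/106 = 1564.3774
Sample variance = 1564.3774 / 105 = 14.8988

14.899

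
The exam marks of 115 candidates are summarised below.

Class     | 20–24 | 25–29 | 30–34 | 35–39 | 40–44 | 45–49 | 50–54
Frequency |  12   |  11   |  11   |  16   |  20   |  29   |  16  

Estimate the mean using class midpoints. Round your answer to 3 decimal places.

Midpoints: 22, 27, 32, 37, 42, 47, 52
Σfm = 12×22 + 11×27 + 11×32 + 16×37 + 20×42 + 29×47 + 16×52 = 4540
n = Σf = 115
Mean = 4540 / 115 = 39.4783

39.478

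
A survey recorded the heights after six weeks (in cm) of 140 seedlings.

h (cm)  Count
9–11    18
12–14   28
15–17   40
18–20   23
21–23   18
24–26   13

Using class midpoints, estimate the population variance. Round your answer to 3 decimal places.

19.526

Midpoints: 10, 13, 16, 19, 22, 25
n = 140, Σfm = 2342, mean = 16.7286
Σfm² = 41912
Σf(m − x̄)² = Σfm² − (Σfm)²/n = 41912 − 2342²/140 = 2733.6857
Population variance = 2733.6857 / 140 = 19.5263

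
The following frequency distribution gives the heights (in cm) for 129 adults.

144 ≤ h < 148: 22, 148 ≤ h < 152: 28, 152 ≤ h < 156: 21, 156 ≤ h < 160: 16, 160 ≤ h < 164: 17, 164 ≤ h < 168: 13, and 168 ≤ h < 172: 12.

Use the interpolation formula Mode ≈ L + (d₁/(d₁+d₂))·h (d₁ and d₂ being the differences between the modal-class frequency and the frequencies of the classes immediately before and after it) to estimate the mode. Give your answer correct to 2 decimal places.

Modal class: 148 ≤ h < 152 (highest frequency 28).
d₁ = 28 − 22 = 6, d₂ = 28 − 21 = 7
Mode ≈ 148 + (6/(6+7)) × 4 = 148 + 1.8462 = 149.8462

149.85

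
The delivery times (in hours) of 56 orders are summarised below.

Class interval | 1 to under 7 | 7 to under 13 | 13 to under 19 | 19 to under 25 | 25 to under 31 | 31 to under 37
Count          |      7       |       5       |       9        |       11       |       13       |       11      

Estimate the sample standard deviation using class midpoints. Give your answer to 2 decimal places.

Midpoints: 4, 10, 16, 22, 28, 34
n = 56, Σfm = 1202, mean = 21.4643
Σfm² = 31148
Σf(m − x̄)² = Σfm² − (Σfm)²/n = 31148 − 1202²/56 = 5347.9286
Sample variance = 5347.9286 / 55 = 97.2351
Standard deviation = √97.2351 = 9.8608

9.86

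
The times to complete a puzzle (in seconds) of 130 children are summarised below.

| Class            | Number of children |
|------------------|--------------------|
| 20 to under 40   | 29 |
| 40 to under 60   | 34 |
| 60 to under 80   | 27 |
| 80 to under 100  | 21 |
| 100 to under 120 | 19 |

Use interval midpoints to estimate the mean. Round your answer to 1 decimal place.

64.9

Midpoints: 30, 50, 70, 90, 110
Σfm = 29×30 + 34×50 + 27×70 + 21×90 + 19×110 = 8440
n = Σf = 130
Mean = 8440 / 130 = 64.9231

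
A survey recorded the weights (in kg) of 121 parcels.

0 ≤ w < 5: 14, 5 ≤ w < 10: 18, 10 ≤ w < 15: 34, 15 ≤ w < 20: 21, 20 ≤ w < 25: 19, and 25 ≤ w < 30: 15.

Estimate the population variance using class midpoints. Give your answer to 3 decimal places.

57.479

Midpoints: 2.5, 7.5, 12.5, 17.5, 22.5, 27.5
n = 121, Σfm = 1802.5, mean = 14.8967
Σfm² = 33806.25
Σf(m − x̄)² = Σfm² − (Σfm)²/n = 33806.25 − 1802.5²/121 = 6954.9587
Population variance = 6954.9587 / 121 = 57.4790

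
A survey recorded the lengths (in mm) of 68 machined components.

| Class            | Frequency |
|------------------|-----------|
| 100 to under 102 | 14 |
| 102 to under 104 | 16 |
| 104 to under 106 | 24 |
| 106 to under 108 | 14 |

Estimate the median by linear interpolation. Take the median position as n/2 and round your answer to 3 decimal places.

Cumulative frequencies: 14, 30, 54, 68
n = 68; position = n/2 = 34.
This falls in the class 104 to under 106: L = 104, F = 30, f = 24, h = 2.
Median ≈ 104 + ((34 − 30) / 24) × 2 = 104.3333

104.333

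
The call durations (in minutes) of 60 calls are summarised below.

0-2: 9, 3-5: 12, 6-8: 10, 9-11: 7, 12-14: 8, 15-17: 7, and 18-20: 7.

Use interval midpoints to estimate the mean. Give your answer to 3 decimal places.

9.100

Midpoints: 1, 4, 7, 10, 13, 16, 19
Σfm = 9×1 + 12×4 + 10×7 + 7×10 + 8×13 + 7×16 + 7×19 = 546
n = Σf = 60
Mean = 546 / 60 = 9.1000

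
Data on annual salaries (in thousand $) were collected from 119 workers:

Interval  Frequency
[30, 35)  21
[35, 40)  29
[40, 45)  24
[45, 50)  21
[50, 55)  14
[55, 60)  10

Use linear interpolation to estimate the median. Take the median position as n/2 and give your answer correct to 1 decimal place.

42.0

Cumulative frequencies: 21, 50, 74, 95, 109, 119
n = 119; position = n/2 = 59.5.
This falls in the class [40, 45): L = 40, F = 50, f = 24, h = 5.
Median ≈ 40 + ((59.5 − 50) / 24) × 5 = 41.9792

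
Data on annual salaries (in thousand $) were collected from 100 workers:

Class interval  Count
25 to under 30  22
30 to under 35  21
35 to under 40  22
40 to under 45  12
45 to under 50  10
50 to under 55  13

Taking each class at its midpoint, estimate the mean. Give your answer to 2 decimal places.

37.80

Midpoints: 27.5, 32.5, 37.5, 42.5, 47.5, 52.5
Σfm = 22×27.5 + 21×32.5 + 22×37.5 + 12×42.5 + 10×47.5 + 13×52.5 = 3780
n = Σf = 100
Mean = 3780 / 100 = 37.8000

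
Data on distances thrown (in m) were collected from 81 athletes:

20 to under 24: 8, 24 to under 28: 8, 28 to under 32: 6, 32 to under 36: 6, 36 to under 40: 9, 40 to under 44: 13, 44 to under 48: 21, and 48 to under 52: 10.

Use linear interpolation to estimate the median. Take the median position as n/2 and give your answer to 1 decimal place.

Cumulative frequencies: 8, 16, 22, 28, 37, 50, 71, 81
n = 81; position = n/2 = 40.5.
This falls in the class 40 to under 44: L = 40, F = 37, f = 13, h = 4.
Median ≈ 40 + ((40.5 − 37) / 13) × 4 = 41.0769

41.1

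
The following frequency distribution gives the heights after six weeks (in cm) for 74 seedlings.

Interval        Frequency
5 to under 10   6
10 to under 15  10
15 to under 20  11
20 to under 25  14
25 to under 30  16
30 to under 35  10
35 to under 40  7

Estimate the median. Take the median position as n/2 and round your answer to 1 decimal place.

Cumulative frequencies: 6, 16, 27, 41, 57, 67, 74
n = 74; position = n/2 = 37.
This falls in the class 20 to under 25: L = 20, F = 27, f = 14, h = 5.
Median ≈ 20 + ((37 − 27) / 14) × 5 = 23.5714

23.6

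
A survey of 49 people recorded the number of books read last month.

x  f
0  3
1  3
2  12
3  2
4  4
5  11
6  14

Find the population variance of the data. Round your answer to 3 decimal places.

3.892

Values: 0, 1, 2, 3, 4, 5, 6
n = 49, Σfx = 188, mean = 3.8367
Σfx² = 912
Σf(x − x̄)² = Σfx² − (Σfx)²/n = 912 − 188²/49 = 190.6939
Population variance = 190.6939 / 49 = 3.8917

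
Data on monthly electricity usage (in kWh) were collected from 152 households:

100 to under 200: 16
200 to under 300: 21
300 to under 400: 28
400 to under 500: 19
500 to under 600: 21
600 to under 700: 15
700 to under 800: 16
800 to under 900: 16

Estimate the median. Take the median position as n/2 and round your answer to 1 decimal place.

457.9

Cumulative frequencies: 16, 37, 65, 84, 105, 120, 136, 152
n = 152; position = n/2 = 76.
This falls in the class 400 to under 500: L = 400, F = 65, f = 19, h = 100.
Median ≈ 400 + ((76 − 65) / 19) × 100 = 457.8947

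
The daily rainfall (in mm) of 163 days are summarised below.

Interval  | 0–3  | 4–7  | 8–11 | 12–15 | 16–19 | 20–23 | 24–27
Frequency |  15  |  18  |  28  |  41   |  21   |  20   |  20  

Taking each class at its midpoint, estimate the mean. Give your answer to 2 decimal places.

Midpoints: 1.5, 5.5, 9.5, 13.5, 17.5, 21.5, 25.5
Σfm = 15×1.5 + 18×5.5 + 28×9.5 + 41×13.5 + 21×17.5 + 20×21.5 + 20×25.5 = 2248.5
n = Σf = 163
Mean = 2248.5 / 163 = 13.7945

13.79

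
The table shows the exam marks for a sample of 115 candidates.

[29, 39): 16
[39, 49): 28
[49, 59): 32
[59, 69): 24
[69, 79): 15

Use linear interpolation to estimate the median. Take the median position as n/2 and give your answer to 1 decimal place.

53.2

Cumulative frequencies: 16, 44, 76, 100, 115
n = 115; position = n/2 = 57.5.
This falls in the class [49, 59): L = 49, F = 44, f = 32, h = 10.
Median ≈ 49 + ((57.5 − 44) / 32) × 10 = 53.2188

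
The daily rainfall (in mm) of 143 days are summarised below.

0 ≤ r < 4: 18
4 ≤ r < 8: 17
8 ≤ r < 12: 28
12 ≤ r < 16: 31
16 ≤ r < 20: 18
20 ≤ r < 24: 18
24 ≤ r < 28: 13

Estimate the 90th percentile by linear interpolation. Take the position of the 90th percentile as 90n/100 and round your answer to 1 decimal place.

Cumulative frequencies: 18, 35, 63, 94, 112, 130, 143
n = 143; position = 90n/100 = 128.7.
This falls in the class 20 ≤ r < 24: L = 20, F = 112, f = 18, h = 4.
90th percentile ≈ 20 + ((128.7 − 112) / 18) × 4 = 23.7111

23.7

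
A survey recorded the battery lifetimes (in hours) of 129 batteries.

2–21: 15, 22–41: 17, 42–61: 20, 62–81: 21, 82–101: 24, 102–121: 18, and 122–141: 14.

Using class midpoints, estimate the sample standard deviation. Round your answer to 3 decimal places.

Midpoints: 11.5, 31.5, 51.5, 71.5, 91.5, 111.5, 131.5
n = 129, Σfm = 9283.5, mean = 71.9651
Σfm² = 846060.25
Σf(m − x̄)² = Σfm² − (Σfm)²/n = 846060.25 − 9283.5²/129 = 177972.0930
Sample variance = 177972.0930 / 128 = 1390.4070
Standard deviation = √1390.4070 = 37.2882

37.288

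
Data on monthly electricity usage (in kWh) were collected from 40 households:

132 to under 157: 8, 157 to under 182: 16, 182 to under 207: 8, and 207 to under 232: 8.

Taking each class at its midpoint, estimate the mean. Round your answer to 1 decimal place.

Midpoints: 144.5, 169.5, 194.5, 219.5
Σfm = 8×144.5 + 16×169.5 + 8×194.5 + 8×219.5 = 7180
n = Σf = 40
Mean = 7180 / 40 = 179.5000

179.5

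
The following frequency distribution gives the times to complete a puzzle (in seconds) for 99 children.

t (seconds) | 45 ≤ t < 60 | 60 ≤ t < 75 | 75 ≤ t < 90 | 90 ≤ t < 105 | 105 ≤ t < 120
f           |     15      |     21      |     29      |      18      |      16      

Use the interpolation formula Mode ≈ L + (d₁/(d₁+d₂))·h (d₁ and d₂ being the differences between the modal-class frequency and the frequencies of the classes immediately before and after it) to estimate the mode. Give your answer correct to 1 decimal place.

81.3

Modal class: 75 ≤ t < 90 (highest frequency 29).
d₁ = 29 − 21 = 8, d₂ = 29 − 18 = 11
Mode ≈ 75 + (8/(8+11)) × 15 = 75 + 6.3158 = 81.3158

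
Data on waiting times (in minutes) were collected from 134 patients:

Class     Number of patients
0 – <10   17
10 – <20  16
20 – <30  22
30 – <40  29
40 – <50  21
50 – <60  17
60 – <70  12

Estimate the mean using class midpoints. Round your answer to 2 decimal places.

33.96

Midpoints: 5, 15, 25, 35, 45, 55, 65
Σfm = 17×5 + 16×15 + 22×25 + 29×35 + 21×45 + 17×55 + 12×65 = 4550
n = Σf = 134
Mean = 4550 / 134 = 33.9552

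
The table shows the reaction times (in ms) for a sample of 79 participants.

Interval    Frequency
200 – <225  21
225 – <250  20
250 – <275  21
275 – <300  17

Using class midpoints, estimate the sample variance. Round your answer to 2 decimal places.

Midpoints: 212.5, 237.5, 262.5, 287.5
n = 79, Σfm = 19612.5, mean = 248.2595
Σfm² = 4928593.75
Σf(m − x̄)² = Σfm² − (Σfm)²/n = 4928593.75 − 19612.5²/79 = 59604.4304
Sample variance = 59604.4304 / 78 = 764.1594

764.16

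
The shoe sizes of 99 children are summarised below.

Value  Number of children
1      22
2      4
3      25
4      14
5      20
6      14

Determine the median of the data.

3

Cumulative frequencies: 22, 26, 51, 65, 85, 99
n = 99, so the median is the value in position (n+1)/2 = 50.
Position 50 falls at value 3.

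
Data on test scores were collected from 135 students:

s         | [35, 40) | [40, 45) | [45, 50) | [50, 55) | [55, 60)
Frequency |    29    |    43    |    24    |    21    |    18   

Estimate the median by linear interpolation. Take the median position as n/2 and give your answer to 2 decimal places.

44.48

Cumulative frequencies: 29, 72, 96, 117, 135
n = 135; position = n/2 = 67.5.
This falls in the class [40, 45): L = 40, F = 29, f = 43, h = 5.
Median ≈ 40 + ((67.5 − 29) / 43) × 5 = 44.4767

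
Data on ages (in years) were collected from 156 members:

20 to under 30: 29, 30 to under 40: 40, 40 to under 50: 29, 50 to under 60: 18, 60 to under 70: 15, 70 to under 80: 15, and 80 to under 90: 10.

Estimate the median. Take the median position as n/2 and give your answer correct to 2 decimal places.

Cumulative frequencies: 29, 69, 98, 116, 131, 146, 156
n = 156; position = n/2 = 78.
This falls in the class 40 to under 50: L = 40, F = 69, f = 29, h = 10.
Median ≈ 40 + ((78 − 69) / 29) × 10 = 43.1034

43.10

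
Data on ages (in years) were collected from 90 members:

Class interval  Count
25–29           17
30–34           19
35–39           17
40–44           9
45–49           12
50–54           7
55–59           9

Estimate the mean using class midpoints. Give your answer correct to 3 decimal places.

Midpoints: 27, 32, 37, 42, 47, 52, 57
Σfm = 17×27 + 19×32 + 17×37 + 9×42 + 12×47 + 7×52 + 9×57 = 3515
n = Σf = 90
Mean = 3515 / 90 = 39.0556

39.056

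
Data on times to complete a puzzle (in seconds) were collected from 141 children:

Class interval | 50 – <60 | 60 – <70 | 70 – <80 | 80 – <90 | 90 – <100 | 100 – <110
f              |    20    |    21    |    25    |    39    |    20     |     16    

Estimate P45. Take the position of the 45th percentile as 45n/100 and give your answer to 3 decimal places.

78.980

Cumulative frequencies: 20, 41, 66, 105, 125, 141
n = 141; position = 45n/100 = 63.45.
This falls in the class 70 – <80: L = 70, F = 41, f = 25, h = 10.
45th percentile ≈ 70 + ((63.45 − 41) / 25) × 10 = 78.9800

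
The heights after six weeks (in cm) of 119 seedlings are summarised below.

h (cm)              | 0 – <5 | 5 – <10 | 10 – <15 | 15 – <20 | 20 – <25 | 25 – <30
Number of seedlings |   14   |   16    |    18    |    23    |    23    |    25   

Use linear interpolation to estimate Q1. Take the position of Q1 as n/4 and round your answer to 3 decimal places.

9.922

Cumulative frequencies: 14, 30, 48, 71, 94, 119
n = 119; position = n/4 = 29.75.
This falls in the class 5 – <10: L = 5, F = 14, f = 16, h = 5.
Lower quartile ≈ 5 + ((29.75 − 14) / 16) × 5 = 9.9219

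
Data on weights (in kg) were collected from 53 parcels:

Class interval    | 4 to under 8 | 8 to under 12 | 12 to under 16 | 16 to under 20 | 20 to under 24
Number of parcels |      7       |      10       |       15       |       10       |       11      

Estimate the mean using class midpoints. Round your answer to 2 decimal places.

Midpoints: 6, 10, 14, 18, 22
Σfm = 7×6 + 10×10 + 15×14 + 10×18 + 11×22 = 774
n = Σf = 53
Mean = 774 / 53 = 14.6038

14.60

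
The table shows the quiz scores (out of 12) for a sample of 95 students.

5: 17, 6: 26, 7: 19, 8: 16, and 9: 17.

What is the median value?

Cumulative frequencies: 17, 43, 62, 78, 95
n = 95, so the median is the value in position (n+1)/2 = 48.
Position 48 falls at value 7.

7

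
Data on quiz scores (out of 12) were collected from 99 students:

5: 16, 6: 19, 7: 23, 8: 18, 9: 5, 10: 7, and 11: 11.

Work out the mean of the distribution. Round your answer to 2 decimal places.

Values: 5, 6, 7, 8, 9, 10, 11
Σfx = 16×5 + 19×6 + 23×7 + 18×8 + 5×9 + 7×10 + 11×11 = 735
n = Σf = 99
Mean = 735 / 99 = 7.4242

7.42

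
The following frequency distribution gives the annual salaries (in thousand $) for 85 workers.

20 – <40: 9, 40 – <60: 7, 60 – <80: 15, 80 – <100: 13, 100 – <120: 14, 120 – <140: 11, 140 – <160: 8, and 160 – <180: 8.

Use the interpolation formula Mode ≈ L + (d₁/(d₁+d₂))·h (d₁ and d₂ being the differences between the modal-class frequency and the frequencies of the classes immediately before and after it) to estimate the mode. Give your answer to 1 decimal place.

76.0

Modal class: 60 – <80 (highest frequency 15).
d₁ = 15 − 7 = 8, d₂ = 15 − 13 = 2
Mode ≈ 60 + (8/(8+2)) × 20 = 60 + 16.0000 = 76.0000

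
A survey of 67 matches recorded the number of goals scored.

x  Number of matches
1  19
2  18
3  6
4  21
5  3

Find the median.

Cumulative frequencies: 19, 37, 43, 64, 67
n = 67, so the median is the value in position (n+1)/2 = 34.
Position 34 falls at value 2.

2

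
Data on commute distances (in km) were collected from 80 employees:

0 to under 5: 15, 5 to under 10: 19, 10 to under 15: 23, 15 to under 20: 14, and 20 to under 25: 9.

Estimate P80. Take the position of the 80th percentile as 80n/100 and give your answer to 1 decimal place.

17.5

Cumulative frequencies: 15, 34, 57, 71, 80
n = 80; position = 80n/100 = 64.
This falls in the class 15 to under 20: L = 15, F = 57, f = 14, h = 5.
80th percentile ≈ 15 + ((64 − 57) / 14) × 5 = 17.5000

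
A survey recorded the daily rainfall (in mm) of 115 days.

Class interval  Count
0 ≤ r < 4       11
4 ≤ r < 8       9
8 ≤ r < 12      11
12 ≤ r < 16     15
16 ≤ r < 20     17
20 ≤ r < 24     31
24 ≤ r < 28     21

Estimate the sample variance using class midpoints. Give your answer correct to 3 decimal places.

58.996

Midpoints: 2, 6, 10, 14, 18, 22, 26
n = 115, Σfm = 1930, mean = 16.7826
Σfm² = 39116
Σf(m − x̄)² = Σfm² − (Σfm)²/n = 39116 − 1930²/115 = 6725.5652
Sample variance = 6725.5652 / 114 = 58.9962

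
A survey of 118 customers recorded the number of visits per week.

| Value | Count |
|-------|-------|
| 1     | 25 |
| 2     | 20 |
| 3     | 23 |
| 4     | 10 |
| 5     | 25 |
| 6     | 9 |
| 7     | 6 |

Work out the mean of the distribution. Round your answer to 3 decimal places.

Values: 1, 2, 3, 4, 5, 6, 7
Σfx = 25×1 + 20×2 + 23×3 + 10×4 + 25×5 + 9×6 + 6×7 = 395
n = Σf = 118
Mean = 395 / 118 = 3.3475

3.347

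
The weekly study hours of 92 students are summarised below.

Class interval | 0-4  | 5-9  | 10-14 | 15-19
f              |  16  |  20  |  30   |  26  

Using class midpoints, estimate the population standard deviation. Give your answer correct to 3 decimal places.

5.282

Midpoints: 2, 7, 12, 17
n = 92, Σfm = 974, mean = 10.5870
Σfm² = 12878
Σf(m − x̄)² = Σfm² − (Σfm)²/n = 12878 − 974²/92 = 2566.3043
Population variance = 2566.3043 / 92 = 27.8946
Standard deviation = √27.8946 = 5.2815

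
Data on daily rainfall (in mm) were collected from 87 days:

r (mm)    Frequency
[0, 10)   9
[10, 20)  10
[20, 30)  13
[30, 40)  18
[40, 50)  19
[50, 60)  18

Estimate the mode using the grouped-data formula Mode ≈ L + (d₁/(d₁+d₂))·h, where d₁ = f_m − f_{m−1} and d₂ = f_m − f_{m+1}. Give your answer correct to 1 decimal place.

45.0

Modal class: [40, 50) (highest frequency 19).
d₁ = 19 − 18 = 1, d₂ = 19 − 18 = 1
Mode ≈ 40 + (1/(1+1)) × 10 = 40 + 5.0000 = 45.0000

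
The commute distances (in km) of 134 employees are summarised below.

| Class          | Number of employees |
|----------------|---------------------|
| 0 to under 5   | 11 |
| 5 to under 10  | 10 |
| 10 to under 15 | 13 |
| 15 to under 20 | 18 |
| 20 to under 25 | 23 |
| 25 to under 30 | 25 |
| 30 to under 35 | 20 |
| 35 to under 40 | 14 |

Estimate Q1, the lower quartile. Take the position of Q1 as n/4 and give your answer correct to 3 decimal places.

14.808

Cumulative frequencies: 11, 21, 34, 52, 75, 100, 120, 134
n = 134; position = n/4 = 33.5.
This falls in the class 10 to under 15: L = 10, F = 21, f = 13, h = 5.
Lower quartile ≈ 10 + ((33.5 − 21) / 13) × 5 = 14.8077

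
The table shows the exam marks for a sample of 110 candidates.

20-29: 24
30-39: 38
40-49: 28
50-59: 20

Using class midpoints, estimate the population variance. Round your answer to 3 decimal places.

104.000

Midpoints: 24.5, 34.5, 44.5, 54.5
n = 110, Σfm = 4235, mean = 38.5000
Σfm² = 174487.5
Σf(m − x̄)² = Σfm² − (Σfm)²/n = 174487.5 − 4235²/110 = 11440.0000
Population variance = 11440.0000 / 110 = 104.0000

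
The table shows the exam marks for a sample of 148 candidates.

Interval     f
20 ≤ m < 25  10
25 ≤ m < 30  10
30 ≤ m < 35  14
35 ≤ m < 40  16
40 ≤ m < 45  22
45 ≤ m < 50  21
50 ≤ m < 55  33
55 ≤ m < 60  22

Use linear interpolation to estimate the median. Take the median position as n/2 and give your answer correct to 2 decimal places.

45.48

Cumulative frequencies: 10, 20, 34, 50, 72, 93, 126, 148
n = 148; position = n/2 = 74.
This falls in the class 45 ≤ m < 50: L = 45, F = 72, f = 21, h = 5.
Median ≈ 45 + ((74 − 72) / 21) × 5 = 45.4762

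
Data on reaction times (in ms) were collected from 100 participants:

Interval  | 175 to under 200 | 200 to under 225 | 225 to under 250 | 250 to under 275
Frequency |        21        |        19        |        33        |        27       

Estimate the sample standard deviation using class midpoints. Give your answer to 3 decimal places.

27.345

Midpoints: 187.5, 212.5, 237.5, 262.5
n = 100, Σfm = 22900, mean = 229.0000
Σfm² = 5318125
Σf(m − x̄)² = Σfm² − (Σfm)²/n = 5318125 − 22900²/100 = 74025.0000
Sample variance = 74025.0000 / 99 = 747.7273
Standard deviation = √747.7273 = 27.3446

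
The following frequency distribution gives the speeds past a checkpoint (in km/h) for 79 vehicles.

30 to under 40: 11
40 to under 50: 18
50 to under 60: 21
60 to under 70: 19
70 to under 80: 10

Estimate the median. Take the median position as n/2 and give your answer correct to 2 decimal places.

Cumulative frequencies: 11, 29, 50, 69, 79
n = 79; position = n/2 = 39.5.
This falls in the class 50 to under 60: L = 50, F = 29, f = 21, h = 10.
Median ≈ 50 + ((39.5 − 29) / 21) × 10 = 55.0000

55.00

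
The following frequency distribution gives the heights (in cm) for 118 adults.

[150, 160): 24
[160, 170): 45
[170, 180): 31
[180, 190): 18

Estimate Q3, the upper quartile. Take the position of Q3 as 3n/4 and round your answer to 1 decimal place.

176.3

Cumulative frequencies: 24, 69, 100, 118
n = 118; position = 3n/4 = 88.5.
This falls in the class [170, 180): L = 170, F = 69, f = 31, h = 10.
Upper quartile ≈ 170 + ((88.5 − 69) / 31) × 10 = 176.2903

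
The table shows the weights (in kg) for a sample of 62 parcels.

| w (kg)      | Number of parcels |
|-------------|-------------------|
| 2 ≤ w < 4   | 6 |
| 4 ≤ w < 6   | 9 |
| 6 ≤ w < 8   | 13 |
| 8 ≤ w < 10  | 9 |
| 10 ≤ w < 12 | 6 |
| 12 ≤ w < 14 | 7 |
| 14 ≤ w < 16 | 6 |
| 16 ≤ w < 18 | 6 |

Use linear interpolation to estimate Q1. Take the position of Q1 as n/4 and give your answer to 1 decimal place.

6.1

Cumulative frequencies: 6, 15, 28, 37, 43, 50, 56, 62
n = 62; position = n/4 = 15.5.
This falls in the class 6 ≤ w < 8: L = 6, F = 15, f = 13, h = 2.
Lower quartile ≈ 6 + ((15.5 − 15) / 13) × 2 = 6.0769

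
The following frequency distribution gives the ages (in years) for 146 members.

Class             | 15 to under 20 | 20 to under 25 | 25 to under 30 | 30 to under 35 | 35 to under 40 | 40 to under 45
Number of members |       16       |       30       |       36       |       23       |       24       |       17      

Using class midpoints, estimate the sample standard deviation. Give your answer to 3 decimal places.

Midpoints: 17.5, 22.5, 27.5, 32.5, 37.5, 42.5
n = 146, Σfm = 4315, mean = 29.5548
Σfm² = 136062.5
Σf(m − x̄)² = Σfm² − (Σfm)²/n = 136062.5 − 4315²/146 = 8533.5616
Sample variance = 8533.5616 / 145 = 58.8521
Standard deviation = √58.8521 = 7.6715

7.672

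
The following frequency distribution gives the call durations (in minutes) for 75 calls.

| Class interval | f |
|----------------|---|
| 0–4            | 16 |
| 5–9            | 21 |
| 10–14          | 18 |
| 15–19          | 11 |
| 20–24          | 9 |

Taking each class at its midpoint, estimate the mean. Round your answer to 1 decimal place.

Midpoints: 2, 7, 12, 17, 22
Σfm = 16×2 + 21×7 + 18×12 + 11×17 + 9×22 = 780
n = Σf = 75
Mean = 780 / 75 = 10.4000

10.4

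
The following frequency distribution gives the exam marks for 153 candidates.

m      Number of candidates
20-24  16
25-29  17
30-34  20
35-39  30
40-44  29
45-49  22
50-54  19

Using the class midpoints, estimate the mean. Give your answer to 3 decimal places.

37.915

Midpoints: 22, 27, 32, 37, 42, 47, 52
Σfm = 16×22 + 17×27 + 20×32 + 30×37 + 29×42 + 22×47 + 19×52 = 5801
n = Σf = 153
Mean = 5801 / 153 = 37.9150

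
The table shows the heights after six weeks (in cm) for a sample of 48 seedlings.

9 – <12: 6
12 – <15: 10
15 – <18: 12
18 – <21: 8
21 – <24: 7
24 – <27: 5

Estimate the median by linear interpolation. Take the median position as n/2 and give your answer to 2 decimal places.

17.00

Cumulative frequencies: 6, 16, 28, 36, 43, 48
n = 48; position = n/2 = 24.
This falls in the class 15 – <18: L = 15, F = 16, f = 12, h = 3.
Median ≈ 15 + ((24 − 16) / 12) × 3 = 17.0000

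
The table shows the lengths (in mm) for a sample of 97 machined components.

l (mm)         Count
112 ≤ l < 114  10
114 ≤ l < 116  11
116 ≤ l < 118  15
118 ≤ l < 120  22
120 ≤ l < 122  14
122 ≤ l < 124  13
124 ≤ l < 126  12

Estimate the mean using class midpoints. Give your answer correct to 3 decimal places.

119.186

Midpoints: 113, 115, 117, 119, 121, 123, 125
Σfm = 10×113 + 11×115 + 15×117 + 22×119 + 14×121 + 13×123 + 12×125 = 11561
n = Σf = 97
Mean = 11561 / 97 = 119.1856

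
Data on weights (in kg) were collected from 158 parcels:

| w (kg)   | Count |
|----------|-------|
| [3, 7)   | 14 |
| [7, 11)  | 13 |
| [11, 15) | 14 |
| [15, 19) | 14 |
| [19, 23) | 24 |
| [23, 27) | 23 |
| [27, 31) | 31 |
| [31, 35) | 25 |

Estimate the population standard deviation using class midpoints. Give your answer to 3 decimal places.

8.885

Midpoints: 5, 9, 13, 17, 21, 25, 29, 33
n = 158, Σfm = 3410, mean = 21.5823
Σfm² = 86070
Σf(m − x̄)² = Σfm² − (Σfm)²/n = 86070 − 3410²/158 = 12474.4304
Population variance = 12474.4304 / 158 = 78.9521
Standard deviation = √78.9521 = 8.8855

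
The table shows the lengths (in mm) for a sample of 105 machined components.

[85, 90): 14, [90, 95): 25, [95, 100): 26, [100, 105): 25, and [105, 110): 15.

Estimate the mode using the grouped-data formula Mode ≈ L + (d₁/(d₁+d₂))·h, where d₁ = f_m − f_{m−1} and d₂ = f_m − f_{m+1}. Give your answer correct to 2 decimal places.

97.50

Modal class: [95, 100) (highest frequency 26).
d₁ = 26 − 25 = 1, d₂ = 26 − 25 = 1
Mode ≈ 95 + (1/(1+1)) × 5 = 95 + 2.5000 = 97.5000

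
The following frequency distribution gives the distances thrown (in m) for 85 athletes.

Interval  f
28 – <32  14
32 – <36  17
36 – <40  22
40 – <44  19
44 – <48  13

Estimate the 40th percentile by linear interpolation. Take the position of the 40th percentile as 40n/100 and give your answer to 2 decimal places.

Cumulative frequencies: 14, 31, 53, 72, 85
n = 85; position = 40n/100 = 34.
This falls in the class 36 – <40: L = 36, F = 31, f = 22, h = 4.
40th percentile ≈ 36 + ((34 − 31) / 22) × 4 = 36.5455

36.55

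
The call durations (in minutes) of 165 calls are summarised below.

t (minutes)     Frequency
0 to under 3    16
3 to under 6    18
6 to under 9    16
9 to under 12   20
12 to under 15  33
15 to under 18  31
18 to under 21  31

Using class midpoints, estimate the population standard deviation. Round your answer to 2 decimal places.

5.82

Midpoints: 1.5, 4.5, 7.5, 10.5, 13.5, 16.5, 19.5
n = 165, Σfm = 1996.5, mean = 12.1000
Σfm² = 29747.25
Σf(m − x̄)² = Σfm² − (Σfm)²/n = 29747.25 − 1996.5²/165 = 5589.6000
Population variance = 5589.6000 / 165 = 33.8764
Standard deviation = √33.8764 = 5.8203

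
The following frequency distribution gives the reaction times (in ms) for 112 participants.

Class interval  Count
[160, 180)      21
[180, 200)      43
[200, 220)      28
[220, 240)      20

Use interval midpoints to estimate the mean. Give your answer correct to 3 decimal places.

198.393

Midpoints: 170, 190, 210, 230
Σfm = 21×170 + 43×190 + 28×210 + 20×230 = 22220
n = Σf = 112
Mean = 22220 / 112 = 198.3929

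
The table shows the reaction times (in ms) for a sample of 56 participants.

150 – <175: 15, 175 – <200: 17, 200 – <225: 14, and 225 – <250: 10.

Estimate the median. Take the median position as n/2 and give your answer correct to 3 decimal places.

Cumulative frequencies: 15, 32, 46, 56
n = 56; position = n/2 = 28.
This falls in the class 175 – <200: L = 175, F = 15, f = 17, h = 25.
Median ≈ 175 + ((28 − 15) / 17) × 25 = 194.1176

194.118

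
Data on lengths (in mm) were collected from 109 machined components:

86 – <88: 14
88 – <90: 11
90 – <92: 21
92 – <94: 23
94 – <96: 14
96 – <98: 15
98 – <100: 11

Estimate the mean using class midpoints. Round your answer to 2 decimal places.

Midpoints: 87, 89, 91, 93, 95, 97, 99
Σfm = 14×87 + 11×89 + 21×91 + 23×93 + 14×95 + 15×97 + 11×99 = 10121
n = Σf = 109
Mean = 10121 / 109 = 92.8532

92.85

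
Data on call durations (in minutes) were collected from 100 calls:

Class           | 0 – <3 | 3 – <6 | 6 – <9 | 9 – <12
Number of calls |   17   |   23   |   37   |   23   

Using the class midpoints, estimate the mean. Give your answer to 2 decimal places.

6.48

Midpoints: 1.5, 4.5, 7.5, 10.5
Σfm = 17×1.5 + 23×4.5 + 37×7.5 + 23×10.5 = 648
n = Σf = 100
Mean = 648 / 100 = 6.4800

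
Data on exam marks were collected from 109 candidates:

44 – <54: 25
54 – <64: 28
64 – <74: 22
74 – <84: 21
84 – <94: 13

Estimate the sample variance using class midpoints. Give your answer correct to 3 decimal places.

177.948

Midpoints: 49, 59, 69, 79, 89
n = 109, Σfm = 7211, mean = 66.1560
Σfm² = 496269
Σf(m − x̄)² = Σfm² − (Σfm)²/n = 496269 − 7211²/109 = 19218.3486
Sample variance = 19218.3486 / 108 = 177.9477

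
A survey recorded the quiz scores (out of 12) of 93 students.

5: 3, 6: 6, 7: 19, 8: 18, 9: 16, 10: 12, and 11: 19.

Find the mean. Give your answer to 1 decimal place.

Values: 5, 6, 7, 8, 9, 10, 11
Σfx = 3×5 + 6×6 + 19×7 + 18×8 + 16×9 + 12×10 + 19×11 = 801
n = Σf = 93
Mean = 801 / 93 = 8.6129

8.6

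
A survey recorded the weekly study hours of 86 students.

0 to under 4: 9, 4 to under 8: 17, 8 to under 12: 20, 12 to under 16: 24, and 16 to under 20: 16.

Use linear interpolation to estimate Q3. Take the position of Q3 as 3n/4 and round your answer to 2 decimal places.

Cumulative frequencies: 9, 26, 46, 70, 86
n = 86; position = 3n/4 = 64.5.
This falls in the class 12 to under 16: L = 12, F = 46, f = 24, h = 4.
Upper quartile ≈ 12 + ((64.5 − 46) / 24) × 4 = 15.0833

15.08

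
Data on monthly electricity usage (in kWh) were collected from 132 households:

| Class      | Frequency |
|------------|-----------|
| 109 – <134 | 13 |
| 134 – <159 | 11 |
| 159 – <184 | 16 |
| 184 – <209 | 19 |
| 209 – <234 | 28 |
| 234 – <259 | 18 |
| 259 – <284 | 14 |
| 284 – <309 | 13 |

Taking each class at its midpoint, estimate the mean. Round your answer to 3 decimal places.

Midpoints: 121.5, 146.5, 171.5, 196.5, 221.5, 246.5, 271.5, 296.5
Σfm = 13×121.5 + 11×146.5 + 16×171.5 + 19×196.5 + 28×221.5 + 18×246.5 + 14×271.5 + 13×296.5 = 27963
n = Σf = 132
Mean = 27963 / 132 = 211.8409

211.841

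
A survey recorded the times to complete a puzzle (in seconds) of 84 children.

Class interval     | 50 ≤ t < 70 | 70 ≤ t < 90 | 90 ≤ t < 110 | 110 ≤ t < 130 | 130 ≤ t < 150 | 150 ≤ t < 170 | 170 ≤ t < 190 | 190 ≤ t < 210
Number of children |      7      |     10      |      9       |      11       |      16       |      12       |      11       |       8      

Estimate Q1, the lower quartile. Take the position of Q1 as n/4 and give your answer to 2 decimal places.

Cumulative frequencies: 7, 17, 26, 37, 53, 65, 76, 84
n = 84; position = n/4 = 21.
This falls in the class 90 ≤ t < 110: L = 90, F = 17, f = 9, h = 20.
Lower quartile ≈ 90 + ((21 − 17) / 9) × 20 = 98.8889

98.89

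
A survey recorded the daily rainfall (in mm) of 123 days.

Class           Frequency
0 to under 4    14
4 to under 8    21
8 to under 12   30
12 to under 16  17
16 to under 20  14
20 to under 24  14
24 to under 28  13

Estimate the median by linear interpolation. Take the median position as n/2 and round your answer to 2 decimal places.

Cumulative frequencies: 14, 35, 65, 82, 96, 110, 123
n = 123; position = n/2 = 61.5.
This falls in the class 8 to under 12: L = 8, F = 35, f = 30, h = 4.
Median ≈ 8 + ((61.5 − 35) / 30) × 4 = 11.5333

11.53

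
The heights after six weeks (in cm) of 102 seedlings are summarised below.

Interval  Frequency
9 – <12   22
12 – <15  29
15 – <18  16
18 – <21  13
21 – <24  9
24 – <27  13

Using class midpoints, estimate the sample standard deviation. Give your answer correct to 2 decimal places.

Midpoints: 10.5, 13.5, 16.5, 19.5, 22.5, 25.5
n = 102, Σfm = 1674, mean = 16.4118
Σfm² = 30019.5
Σf(m − x̄)² = Σfm² − (Σfm)²/n = 30019.5 − 1674²/102 = 2546.2059
Sample variance = 2546.2059 / 101 = 25.2100
Standard deviation = √25.2100 = 5.0210

5.02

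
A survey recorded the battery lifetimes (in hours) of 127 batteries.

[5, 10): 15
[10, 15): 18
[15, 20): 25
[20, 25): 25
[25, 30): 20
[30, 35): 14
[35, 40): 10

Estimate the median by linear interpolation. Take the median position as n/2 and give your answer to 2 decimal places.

21.10

Cumulative frequencies: 15, 33, 58, 83, 103, 117, 127
n = 127; position = n/2 = 63.5.
This falls in the class [20, 25): L = 20, F = 58, f = 25, h = 5.
Median ≈ 20 + ((63.5 − 58) / 25) × 5 = 21.1000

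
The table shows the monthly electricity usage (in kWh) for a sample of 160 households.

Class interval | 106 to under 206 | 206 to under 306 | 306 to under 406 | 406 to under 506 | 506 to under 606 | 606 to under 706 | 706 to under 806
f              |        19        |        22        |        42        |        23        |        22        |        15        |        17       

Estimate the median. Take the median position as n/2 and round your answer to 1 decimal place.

Cumulative frequencies: 19, 41, 83, 106, 128, 143, 160
n = 160; position = n/2 = 80.
This falls in the class 306 to under 406: L = 306, F = 41, f = 42, h = 100.
Median ≈ 306 + ((80 − 41) / 42) × 100 = 398.8571

398.9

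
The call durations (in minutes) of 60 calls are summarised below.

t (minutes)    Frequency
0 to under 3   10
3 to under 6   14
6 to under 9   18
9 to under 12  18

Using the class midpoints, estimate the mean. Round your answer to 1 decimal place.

6.7

Midpoints: 1.5, 4.5, 7.5, 10.5
Σfm = 10×1.5 + 14×4.5 + 18×7.5 + 18×10.5 = 402
n = Σf = 60
Mean = 402 / 60 = 6.7000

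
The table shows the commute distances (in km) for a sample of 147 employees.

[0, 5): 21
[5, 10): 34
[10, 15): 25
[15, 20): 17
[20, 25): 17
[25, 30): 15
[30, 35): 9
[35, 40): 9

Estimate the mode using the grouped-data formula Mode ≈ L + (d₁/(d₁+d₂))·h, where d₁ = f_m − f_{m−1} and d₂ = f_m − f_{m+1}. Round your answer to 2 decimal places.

7.95

Modal class: [5, 10) (highest frequency 34).
d₁ = 34 − 21 = 13, d₂ = 34 − 25 = 9
Mode ≈ 5 + (13/(13+9)) × 5 = 5 + 2.9545 = 7.9545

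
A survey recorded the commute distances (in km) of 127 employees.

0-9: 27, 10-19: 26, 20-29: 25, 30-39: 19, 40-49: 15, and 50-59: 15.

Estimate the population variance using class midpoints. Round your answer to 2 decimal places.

Midpoints: 4.5, 14.5, 24.5, 34.5, 44.5, 54.5
n = 127, Σfm = 3251.5, mean = 25.6024
Σfm² = 117891.75
Σf(m − x̄)² = Σfm² − (Σfm)²/n = 117891.75 − 3251.5²/127 = 34645.6693
Population variance = 34645.6693 / 127 = 272.8005

272.80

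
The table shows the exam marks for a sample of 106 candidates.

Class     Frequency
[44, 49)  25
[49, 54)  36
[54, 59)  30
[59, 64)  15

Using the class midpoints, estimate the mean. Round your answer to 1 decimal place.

53.2

Midpoints: 46.5, 51.5, 56.5, 61.5
Σfm = 25×46.5 + 36×51.5 + 30×56.5 + 15×61.5 = 5634
n = Σf = 106
Mean = 5634 / 106 = 53.1509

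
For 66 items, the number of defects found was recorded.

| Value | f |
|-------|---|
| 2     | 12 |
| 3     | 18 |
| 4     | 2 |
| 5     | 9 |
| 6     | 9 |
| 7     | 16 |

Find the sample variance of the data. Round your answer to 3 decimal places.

Values: 2, 3, 4, 5, 6, 7
n = 66, Σfx = 297, mean = 4.5000
Σfx² = 1575
Σf(x − x̄)² = Σfx² − (Σfx)²/n = 1575 − 297²/66 = 238.5000
Sample variance = 238.5000 / 65 = 3.6692

3.669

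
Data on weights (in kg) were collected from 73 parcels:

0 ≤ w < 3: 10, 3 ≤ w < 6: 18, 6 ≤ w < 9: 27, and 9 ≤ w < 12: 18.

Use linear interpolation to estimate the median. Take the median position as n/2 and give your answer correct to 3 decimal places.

Cumulative frequencies: 10, 28, 55, 73
n = 73; position = n/2 = 36.5.
This falls in the class 6 ≤ w < 9: L = 6, F = 28, f = 27, h = 3.
Median ≈ 6 + ((36.5 − 28) / 27) × 3 = 6.9444

6.944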